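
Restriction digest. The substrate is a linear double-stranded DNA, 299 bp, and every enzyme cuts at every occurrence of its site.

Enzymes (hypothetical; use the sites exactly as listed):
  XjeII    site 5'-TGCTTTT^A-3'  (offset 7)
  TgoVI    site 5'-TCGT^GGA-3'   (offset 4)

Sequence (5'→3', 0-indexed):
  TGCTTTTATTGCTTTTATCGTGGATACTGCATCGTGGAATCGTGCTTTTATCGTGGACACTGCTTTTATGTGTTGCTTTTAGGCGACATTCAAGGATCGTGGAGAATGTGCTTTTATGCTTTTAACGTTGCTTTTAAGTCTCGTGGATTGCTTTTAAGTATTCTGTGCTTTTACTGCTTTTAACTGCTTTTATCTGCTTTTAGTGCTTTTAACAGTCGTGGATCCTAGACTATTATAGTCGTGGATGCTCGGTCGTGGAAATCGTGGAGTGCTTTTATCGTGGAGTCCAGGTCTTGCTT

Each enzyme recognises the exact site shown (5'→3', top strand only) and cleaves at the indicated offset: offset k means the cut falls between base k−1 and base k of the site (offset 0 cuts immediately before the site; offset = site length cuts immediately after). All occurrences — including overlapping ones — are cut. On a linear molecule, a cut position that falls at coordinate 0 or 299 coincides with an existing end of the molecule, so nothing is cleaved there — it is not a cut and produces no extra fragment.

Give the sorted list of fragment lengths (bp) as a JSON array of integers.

[5,5,5,7,8,9,9,9,9,9,9,10,10,11,11,12,13,13,14,14,14,15,17,18,20,23]

Scan for sites:
  XjeII (TGCTTTTA, off=7): starts [0, 9, 42, 60, 73, 108, 116, 128, 148, 165, 174, 184, 194, 203, 269] → cuts [7, 16, 49, 67, 80, 115, 123, 135, 155, 172, 181, 191, 201, 210, 276]
  TgoVI (TCGTGGA, off=4): starts [17, 31, 50, 96, 140, 215, 238, 252, 261, 277] → cuts [21, 35, 54, 100, 144, 219, 242, 256, 265, 281]

Pooled cuts: [7, 16, 21, 35, 49, 54, 67, 80, 100, 115, 123, 135, 144, 155, 172, 181, 191, 201, 210, 219, 242, 256, 265, 276, 281]

Fragment lengths:
  [0,7): 7 bp
  [7,16): 9 bp
  [16,21): 5 bp
  [21,35): 14 bp
  [35,49): 14 bp
  [49,54): 5 bp
  [54,67): 13 bp
  [67,80): 13 bp
  [80,100): 20 bp
  [100,115): 15 bp
  [115,123): 8 bp
  [123,135): 12 bp
  [135,144): 9 bp
  [144,155): 11 bp
  [155,172): 17 bp
  [172,181): 9 bp
  [181,191): 10 bp
  [191,201): 10 bp
  [201,210): 9 bp
  [210,219): 9 bp
  [219,242): 23 bp
  [242,256): 14 bp
  [256,265): 9 bp
  [265,276): 11 bp
  [276,281): 5 bp
  [281,299): 18 bp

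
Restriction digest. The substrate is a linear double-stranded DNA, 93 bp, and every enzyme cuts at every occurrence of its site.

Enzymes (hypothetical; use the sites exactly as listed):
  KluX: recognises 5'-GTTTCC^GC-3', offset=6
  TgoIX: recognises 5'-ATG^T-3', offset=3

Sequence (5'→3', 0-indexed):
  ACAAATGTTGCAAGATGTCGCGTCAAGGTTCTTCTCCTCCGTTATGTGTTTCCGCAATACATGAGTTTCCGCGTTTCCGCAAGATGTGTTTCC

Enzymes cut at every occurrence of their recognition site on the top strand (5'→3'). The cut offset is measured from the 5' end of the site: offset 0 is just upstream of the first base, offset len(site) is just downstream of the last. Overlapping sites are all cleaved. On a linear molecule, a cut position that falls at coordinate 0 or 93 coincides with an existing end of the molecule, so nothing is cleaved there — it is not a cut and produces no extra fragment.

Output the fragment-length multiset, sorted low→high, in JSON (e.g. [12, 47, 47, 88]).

Site scan:
  KluX (GTTTCCGC, off=6): starts [47, 64, 72] → cuts [53, 70, 78]
  TgoIX (ATGT, off=3): starts [4, 14, 43, 83] → cuts [7, 17, 46, 86]

Pooled cuts: [7, 17, 46, 53, 70, 78, 86]

Fragments:
  [0,7): 7 bp
  [7,17): 10 bp
  [17,46): 29 bp
  [46,53): 7 bp
  [53,70): 17 bp
  [70,78): 8 bp
  [78,86): 8 bp
  [86,93): 7 bp

[7,7,7,8,8,10,17,29]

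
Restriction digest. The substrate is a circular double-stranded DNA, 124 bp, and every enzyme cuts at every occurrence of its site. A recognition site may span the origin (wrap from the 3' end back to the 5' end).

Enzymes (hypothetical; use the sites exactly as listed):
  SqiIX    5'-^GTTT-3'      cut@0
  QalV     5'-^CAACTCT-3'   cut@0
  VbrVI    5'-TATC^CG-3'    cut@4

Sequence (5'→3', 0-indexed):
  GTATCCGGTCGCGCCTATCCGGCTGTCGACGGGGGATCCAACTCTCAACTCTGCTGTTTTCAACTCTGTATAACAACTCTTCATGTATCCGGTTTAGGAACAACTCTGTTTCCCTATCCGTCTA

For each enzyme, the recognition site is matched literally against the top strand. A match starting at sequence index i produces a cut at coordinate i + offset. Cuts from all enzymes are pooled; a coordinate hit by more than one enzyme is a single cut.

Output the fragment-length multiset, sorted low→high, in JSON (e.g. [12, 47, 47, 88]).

Per-enzyme occurrences:
  SqiIX (GTTT, off=0): starts [55, 91, 107] → cuts [55, 91, 107]
  QalV (CAACTCT, off=0): starts [38, 45, 60, 73, 100] → cuts [38, 45, 60, 73, 100]
  VbrVI (TATCCG, off=4): starts [1, 15, 85, 114] → cuts [5, 19, 89, 118]

All cut coordinates (distinct, sorted): [5, 19, 38, 45, 55, 60, 73, 89, 91, 100, 107, 118]

Fragment lengths:
  5→19: 14 bp
  19→38: 19 bp
  38→45: 7 bp
  45→55: 10 bp
  55→60: 5 bp
  60→73: 13 bp
  73→89: 16 bp
  89→91: 2 bp
  91→100: 9 bp
  100→107: 7 bp
  107→118: 11 bp
  118→5 (wrap): 124-118+5 = 11 bp

[2,5,7,7,9,10,11,11,13,14,16,19]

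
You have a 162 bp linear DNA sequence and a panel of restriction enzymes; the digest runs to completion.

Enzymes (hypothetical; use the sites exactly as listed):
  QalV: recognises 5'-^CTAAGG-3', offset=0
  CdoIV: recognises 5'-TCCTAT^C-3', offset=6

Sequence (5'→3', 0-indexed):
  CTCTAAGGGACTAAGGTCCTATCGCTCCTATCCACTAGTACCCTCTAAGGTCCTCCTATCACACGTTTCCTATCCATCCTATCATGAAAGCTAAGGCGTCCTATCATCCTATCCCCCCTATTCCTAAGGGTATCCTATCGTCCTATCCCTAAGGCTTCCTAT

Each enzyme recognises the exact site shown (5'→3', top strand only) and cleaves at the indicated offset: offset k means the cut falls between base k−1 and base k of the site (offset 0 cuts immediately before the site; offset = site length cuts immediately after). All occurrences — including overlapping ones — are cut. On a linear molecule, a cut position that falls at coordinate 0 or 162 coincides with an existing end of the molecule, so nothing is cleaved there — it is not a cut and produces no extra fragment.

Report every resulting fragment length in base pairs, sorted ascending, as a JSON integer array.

[2,2,8,8,8,8,9,9,11,12,13,14,14,14,15,15]

Scan for sites:
  QalV CTAAGG/0: at [2, 10, 44, 90, 123, 148] ⇒ [2, 10, 44, 90, 123, 148]
  CdoIV TCCTATC/6: at [16, 25, 53, 67, 76, 98, 106, 132, 140] ⇒ [22, 31, 59, 73, 82, 104, 112, 138, 146]

Pooled cuts: [2, 10, 22, 31, 44, 59, 73, 82, 90, 104, 112, 123, 138, 146, 148]

Fragments:
  [0,2): 2 bp
  [2,10): 8 bp
  [10,22): 12 bp
  [22,31): 9 bp
  [31,44): 13 bp
  [44,59): 15 bp
  [59,73): 14 bp
  [73,82): 9 bp
  [82,90): 8 bp
  [90,104): 14 bp
  [104,112): 8 bp
  [112,123): 11 bp
  [123,138): 15 bp
  [138,146): 8 bp
  [146,148): 2 bp
  [148,162): 14 bp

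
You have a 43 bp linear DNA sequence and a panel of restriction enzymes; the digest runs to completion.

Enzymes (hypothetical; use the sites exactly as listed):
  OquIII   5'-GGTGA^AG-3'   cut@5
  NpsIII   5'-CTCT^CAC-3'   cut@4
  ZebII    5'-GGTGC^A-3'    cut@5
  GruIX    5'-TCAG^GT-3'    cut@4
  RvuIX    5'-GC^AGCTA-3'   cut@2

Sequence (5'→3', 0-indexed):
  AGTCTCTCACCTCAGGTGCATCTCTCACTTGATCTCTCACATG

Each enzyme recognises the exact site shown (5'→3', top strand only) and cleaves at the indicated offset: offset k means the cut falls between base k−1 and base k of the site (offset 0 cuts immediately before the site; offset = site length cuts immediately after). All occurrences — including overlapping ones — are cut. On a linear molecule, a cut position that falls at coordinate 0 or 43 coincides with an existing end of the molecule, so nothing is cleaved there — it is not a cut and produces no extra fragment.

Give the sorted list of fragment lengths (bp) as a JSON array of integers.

Scan for sites:
  OquIII (GGTGAAG, off=5): no sites
  NpsIII (CTCTCAC, off=4): starts [3, 21, 33] → cuts [7, 25, 37]
  ZebII (GGTGCA, off=5): starts [14] → cuts [19]
  GruIX (TCAGGT, off=4): starts [11] → cuts [15]
  RvuIX (GCAGCTA, off=2): no sites

Pooled cuts: [7, 15, 19, 25, 37]

Fragment lengths:
  [0,7): 7 bp
  [7,15): 8 bp
  [15,19): 4 bp
  [19,25): 6 bp
  [25,37): 12 bp
  [37,43): 6 bp

[4,6,6,7,8,12]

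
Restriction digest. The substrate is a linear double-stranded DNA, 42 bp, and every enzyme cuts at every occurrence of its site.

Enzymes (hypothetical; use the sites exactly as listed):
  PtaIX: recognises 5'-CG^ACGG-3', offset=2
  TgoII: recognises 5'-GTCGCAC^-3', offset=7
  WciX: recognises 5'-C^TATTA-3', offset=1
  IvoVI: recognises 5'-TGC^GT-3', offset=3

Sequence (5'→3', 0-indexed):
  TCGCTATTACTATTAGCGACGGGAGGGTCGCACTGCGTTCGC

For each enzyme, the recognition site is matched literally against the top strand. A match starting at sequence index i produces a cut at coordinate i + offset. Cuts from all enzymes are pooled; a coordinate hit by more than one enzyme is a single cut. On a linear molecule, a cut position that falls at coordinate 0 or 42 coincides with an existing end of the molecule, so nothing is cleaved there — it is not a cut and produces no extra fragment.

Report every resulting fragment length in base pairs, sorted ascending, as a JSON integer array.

[3,4,6,6,8,15]

Scan for sites:
  PtaIX (CGACGG, off=2): starts [16] → cuts [18]
  TgoII (GTCGCAC, off=7): starts [26] → cuts [33]
  WciX (CTATTA, off=1): starts [3, 9] → cuts [4, 10]
  IvoVI (TGCGT, off=3): starts [33] → cuts [36]

Pooled cuts: [4, 10, 18, 33, 36]

Fragment lengths:
  [0,4): 4 bp
  [4,10): 6 bp
  [10,18): 8 bp
  [18,33): 15 bp
  [33,36): 3 bp
  [36,42): 6 bp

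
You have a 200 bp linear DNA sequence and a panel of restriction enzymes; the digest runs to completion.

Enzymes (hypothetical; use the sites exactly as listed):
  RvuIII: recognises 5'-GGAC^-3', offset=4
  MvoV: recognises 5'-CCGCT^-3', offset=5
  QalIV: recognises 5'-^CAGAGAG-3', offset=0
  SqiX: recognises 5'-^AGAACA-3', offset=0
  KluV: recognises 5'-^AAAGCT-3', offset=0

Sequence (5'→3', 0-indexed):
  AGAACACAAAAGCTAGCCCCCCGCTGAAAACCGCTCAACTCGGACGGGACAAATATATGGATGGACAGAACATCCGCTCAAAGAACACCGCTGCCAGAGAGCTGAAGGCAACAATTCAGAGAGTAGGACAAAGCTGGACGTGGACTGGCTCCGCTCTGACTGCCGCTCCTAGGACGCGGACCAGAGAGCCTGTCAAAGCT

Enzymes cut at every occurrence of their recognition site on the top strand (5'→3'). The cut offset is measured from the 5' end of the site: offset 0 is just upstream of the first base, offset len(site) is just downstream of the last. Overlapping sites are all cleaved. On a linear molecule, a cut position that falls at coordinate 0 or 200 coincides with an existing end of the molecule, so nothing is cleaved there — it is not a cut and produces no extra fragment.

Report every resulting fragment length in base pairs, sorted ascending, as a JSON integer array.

[2,3,5,6,6,6,8,8,10,10,10,10,11,12,12,13,13,16,17,22]

Site scan:
  RvuIII GGAC/4: at [41, 46, 62, 125, 135, 141, 171, 177] ⇒ [45, 50, 66, 129, 139, 145, 175, 181]
  MvoV CCGCT/5: at [20, 30, 73, 87, 150, 162] ⇒ [25, 35, 78, 92, 155, 167]
  QalIV CAGAGAG/0: at [94, 116, 181] ⇒ [94, 116, 181]
  SqiX AGAACA/0: at [0, 66, 81] ⇒ [66, 81] (position 0 is a terminus of the linear molecule — no cut)
  KluV AAAGCT/0: at [8, 129, 194] ⇒ [8, 129, 194]

Pooled cuts: [8, 25, 35, 45, 50, 66, 78, 81, 92, 94, 116, 129, 139, 145, 155, 167, 175, 181, 194]

Fragments:
  [0,8): 8 bp
  [8,25): 17 bp
  [25,35): 10 bp
  [35,45): 10 bp
  [45,50): 5 bp
  [50,66): 16 bp
  [66,78): 12 bp
  [78,81): 3 bp
  [81,92): 11 bp
  [92,94): 2 bp
  [94,116): 22 bp
  [116,129): 13 bp
  [129,139): 10 bp
  [139,145): 6 bp
  [145,155): 10 bp
  [155,167): 12 bp
  [167,175): 8 bp
  [175,181): 6 bp
  [181,194): 13 bp
  [194,200): 6 bp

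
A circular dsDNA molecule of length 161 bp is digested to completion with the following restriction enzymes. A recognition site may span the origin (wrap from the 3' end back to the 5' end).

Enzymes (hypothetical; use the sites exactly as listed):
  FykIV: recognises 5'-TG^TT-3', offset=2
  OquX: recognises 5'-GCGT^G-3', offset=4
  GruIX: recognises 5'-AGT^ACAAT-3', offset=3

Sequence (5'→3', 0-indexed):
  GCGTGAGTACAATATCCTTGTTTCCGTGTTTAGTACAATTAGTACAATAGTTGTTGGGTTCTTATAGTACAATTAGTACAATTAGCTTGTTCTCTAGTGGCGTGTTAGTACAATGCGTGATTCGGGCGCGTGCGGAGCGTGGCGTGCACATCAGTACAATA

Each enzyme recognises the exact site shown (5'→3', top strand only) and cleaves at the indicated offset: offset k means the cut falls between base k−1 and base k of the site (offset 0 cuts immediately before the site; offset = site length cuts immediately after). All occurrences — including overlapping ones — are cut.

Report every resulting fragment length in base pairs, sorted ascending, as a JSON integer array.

[1,4,5,5,6,8,9,9,9,9,10,10,10,12,12,13,14,15]

Site scan:
  FykIV TGTT/2: at [18, 26, 51, 87, 102] ⇒ [20, 28, 53, 89, 104]
  OquX GCGTG/4: at [0, 99, 114, 127, 136, 141] ⇒ [4, 103, 118, 131, 140, 145]
  GruIX AGTACAAT/3: at [5, 31, 40, 65, 74, 106, 152] ⇒ [8, 34, 43, 68, 77, 109, 155]

Pooled cuts: [4, 8, 20, 28, 34, 43, 53, 68, 77, 89, 103, 104, 109, 118, 131, 140, 145, 155]

Fragment lengths:
  4→8: 4 bp
  8→20: 12 bp
  20→28: 8 bp
  28→34: 6 bp
  34→43: 9 bp
  43→53: 10 bp
  53→68: 15 bp
  68→77: 9 bp
  77→89: 12 bp
  89→103: 14 bp
  103→104: 1 bp
  104→109: 5 bp
  109→118: 9 bp
  118→131: 13 bp
  131→140: 9 bp
  140→145: 5 bp
  145→155: 10 bp
  155→4 (wrap): 161-155+4 = 10 bp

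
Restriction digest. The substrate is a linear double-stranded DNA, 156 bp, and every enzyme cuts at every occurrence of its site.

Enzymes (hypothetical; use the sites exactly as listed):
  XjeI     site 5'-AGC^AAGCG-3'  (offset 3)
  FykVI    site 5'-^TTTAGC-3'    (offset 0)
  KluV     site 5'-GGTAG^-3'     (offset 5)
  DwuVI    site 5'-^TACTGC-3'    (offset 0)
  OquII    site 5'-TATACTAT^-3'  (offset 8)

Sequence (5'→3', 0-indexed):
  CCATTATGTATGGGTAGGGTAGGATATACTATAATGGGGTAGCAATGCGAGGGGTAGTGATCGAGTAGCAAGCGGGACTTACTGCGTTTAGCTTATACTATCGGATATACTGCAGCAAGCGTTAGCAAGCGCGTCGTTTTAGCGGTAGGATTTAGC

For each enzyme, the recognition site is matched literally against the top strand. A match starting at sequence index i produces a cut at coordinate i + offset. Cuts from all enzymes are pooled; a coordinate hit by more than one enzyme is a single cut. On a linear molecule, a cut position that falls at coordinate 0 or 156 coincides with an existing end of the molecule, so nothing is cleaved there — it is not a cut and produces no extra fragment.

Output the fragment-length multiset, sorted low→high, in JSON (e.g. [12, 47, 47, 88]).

[2,5,6,6,7,9,10,10,10,10,11,11,12,15,15,17]

Per-enzyme occurrences:
  XjeI AGCAAGCG/3: at [66, 113, 123] ⇒ [69, 116, 126]
  FykVI TTTAGC/0: at [86, 137, 150] ⇒ [86, 137, 150]
  KluV GGTAG/5: at [12, 17, 37, 52, 143] ⇒ [17, 22, 42, 57, 148]
  DwuVI TACTGC/0: at [79, 107] ⇒ [79, 107]
  OquII TATACTAT/8: at [24, 93] ⇒ [32, 101]

Pooled cuts: [17, 22, 32, 42, 57, 69, 79, 86, 101, 107, 116, 126, 137, 148, 150]

Fragment lengths:
  [0,17): 17 bp
  [17,22): 5 bp
  [22,32): 10 bp
  [32,42): 10 bp
  [42,57): 15 bp
  [57,69): 12 bp
  [69,79): 10 bp
  [79,86): 7 bp
  [86,101): 15 bp
  [101,107): 6 bp
  [107,116): 9 bp
  [116,126): 10 bp
  [126,137): 11 bp
  [137,148): 11 bp
  [148,150): 2 bp
  [150,156): 6 bp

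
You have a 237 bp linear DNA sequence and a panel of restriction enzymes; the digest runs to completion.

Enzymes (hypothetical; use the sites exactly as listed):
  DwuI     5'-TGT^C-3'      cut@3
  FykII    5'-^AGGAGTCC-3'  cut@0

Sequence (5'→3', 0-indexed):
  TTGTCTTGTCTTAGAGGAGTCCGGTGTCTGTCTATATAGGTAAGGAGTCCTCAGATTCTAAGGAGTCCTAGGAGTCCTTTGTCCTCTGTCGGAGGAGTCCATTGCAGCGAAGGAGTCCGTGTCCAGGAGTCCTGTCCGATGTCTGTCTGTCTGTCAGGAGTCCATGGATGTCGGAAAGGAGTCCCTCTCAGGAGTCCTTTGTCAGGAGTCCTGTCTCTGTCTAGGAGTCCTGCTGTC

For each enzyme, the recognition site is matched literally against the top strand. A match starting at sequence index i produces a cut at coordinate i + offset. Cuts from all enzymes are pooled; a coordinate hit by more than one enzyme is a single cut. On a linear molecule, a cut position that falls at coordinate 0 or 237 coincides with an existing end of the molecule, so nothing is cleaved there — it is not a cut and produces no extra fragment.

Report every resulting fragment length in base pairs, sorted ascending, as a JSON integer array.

Site scan:
  DwuI TGTC/3: at [1, 6, 24, 28, 79, 86, 119, 132, 139, 143, 147, 151, 168, 199, 211, 217, 233] ⇒ [4, 9, 27, 31, 82, 89, 122, 135, 142, 146, 150, 154, 171, 202, 214, 220, 236]
  FykII AGGAGTCC/0: at [14, 42, 60, 69, 92, 110, 124, 155, 176, 189, 203, 222] ⇒ [14, 42, 60, 69, 92, 110, 124, 155, 176, 189, 203, 222]

Pooled cuts: [4, 9, 14, 27, 31, 42, 60, 69, 82, 89, 92, 110, 122, 124, 135, 142, 146, 150, 154, 155, 171, 176, 189, 202, 203, 214, 220, 222, 236]

Fragments:
  [0,4): 4 bp
  [4,9): 5 bp
  [9,14): 5 bp
  [14,27): 13 bp
  [27,31): 4 bp
  [31,42): 11 bp
  [42,60): 18 bp
  [60,69): 9 bp
  [69,82): 13 bp
  [82,89): 7 bp
  [89,92): 3 bp
  [92,110): 18 bp
  [110,122): 12 bp
  [122,124): 2 bp
  [124,135): 11 bp
  [135,142): 7 bp
  [142,146): 4 bp
  [146,150): 4 bp
  [150,154): 4 bp
  [154,155): 1 bp
  [155,171): 16 bp
  [171,176): 5 bp
  [176,189): 13 bp
  [189,202): 13 bp
  [202,203): 1 bp
  [203,214): 11 bp
  [214,220): 6 bp
  [220,222): 2 bp
  [222,236): 14 bp
  [236,237): 1 bp

[1,1,1,2,2,3,4,4,4,4,4,5,5,5,6,7,7,9,11,11,11,12,13,13,13,13,14,16,18,18]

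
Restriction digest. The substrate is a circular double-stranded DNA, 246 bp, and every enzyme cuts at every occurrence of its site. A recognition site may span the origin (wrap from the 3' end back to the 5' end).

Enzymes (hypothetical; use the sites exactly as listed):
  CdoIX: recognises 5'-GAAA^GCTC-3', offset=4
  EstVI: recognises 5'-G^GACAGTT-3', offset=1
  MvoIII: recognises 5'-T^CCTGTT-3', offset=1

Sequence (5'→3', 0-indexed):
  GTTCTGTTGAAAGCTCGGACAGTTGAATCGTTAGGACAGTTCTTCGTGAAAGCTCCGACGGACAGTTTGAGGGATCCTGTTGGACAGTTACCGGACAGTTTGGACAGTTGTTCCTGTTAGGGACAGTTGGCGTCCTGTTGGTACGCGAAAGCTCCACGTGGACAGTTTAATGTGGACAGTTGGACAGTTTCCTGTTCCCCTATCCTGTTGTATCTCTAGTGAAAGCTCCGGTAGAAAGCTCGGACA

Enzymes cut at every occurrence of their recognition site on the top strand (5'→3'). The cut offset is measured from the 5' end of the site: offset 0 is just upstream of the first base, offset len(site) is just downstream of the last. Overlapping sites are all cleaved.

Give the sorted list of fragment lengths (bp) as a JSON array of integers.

[5,5,7,8,8,9,9,9,10,10,11,12,13,13,14,15,16,17,17,17,21]

Per-enzyme occurrences:
  CdoIX (GAAAGCTC, off=4): starts [8, 47, 146, 220, 233] → cuts [12, 51, 150, 224, 237]
  EstVI (GGACAGTT, off=1): starts [16, 33, 59, 81, 92, 101, 120, 159, 173, 181, 241] → cuts [17, 34, 60, 82, 93, 102, 121, 160, 174, 182, 242]
  MvoIII (TCCTGTT, off=1): starts [74, 111, 132, 189, 202] → cuts [75, 112, 133, 190, 203]

All cut coordinates (distinct, sorted): [12, 17, 34, 51, 60, 75, 82, 93, 102, 112, 121, 133, 150, 160, 174, 182, 190, 203, 224, 237, 242]

Fragments:
  12→17: 5 bp
  17→34: 17 bp
  34→51: 17 bp
  51→60: 9 bp
  60→75: 15 bp
  75→82: 7 bp
  82→93: 11 bp
  93→102: 9 bp
  102→112: 10 bp
  112→121: 9 bp
  121→133: 12 bp
  133→150: 17 bp
  150→160: 10 bp
  160→174: 14 bp
  174→182: 8 bp
  182→190: 8 bp
  190→203: 13 bp
  203→224: 21 bp
  224→237: 13 bp
  237→242: 5 bp
  242→12 (wrap): 246-242+12 = 16 bp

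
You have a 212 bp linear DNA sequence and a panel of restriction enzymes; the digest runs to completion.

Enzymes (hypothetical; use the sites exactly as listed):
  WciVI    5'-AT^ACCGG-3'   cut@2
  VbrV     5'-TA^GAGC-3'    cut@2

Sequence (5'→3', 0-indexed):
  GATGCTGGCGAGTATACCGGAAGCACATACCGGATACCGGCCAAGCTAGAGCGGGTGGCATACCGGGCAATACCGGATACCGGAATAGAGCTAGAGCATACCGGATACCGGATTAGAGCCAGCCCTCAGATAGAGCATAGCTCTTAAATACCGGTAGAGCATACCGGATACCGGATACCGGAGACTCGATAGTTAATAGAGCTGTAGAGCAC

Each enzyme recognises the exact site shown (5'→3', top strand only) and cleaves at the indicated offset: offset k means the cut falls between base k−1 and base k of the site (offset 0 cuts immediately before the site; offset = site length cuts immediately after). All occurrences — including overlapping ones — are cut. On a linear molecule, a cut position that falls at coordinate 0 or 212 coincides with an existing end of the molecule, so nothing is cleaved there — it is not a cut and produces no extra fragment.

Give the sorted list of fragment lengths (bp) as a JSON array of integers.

Per-enzyme occurrences:
  WciVI ATACCGG/2: at [13, 26, 33, 59, 69, 76, 97, 104, 147, 160, 167, 174] ⇒ [15, 28, 35, 61, 71, 78, 99, 106, 149, 162, 169, 176]
  VbrV TAGAGC/2: at [46, 85, 91, 113, 130, 154, 196, 204] ⇒ [48, 87, 93, 115, 132, 156, 198, 206]

Pooled cuts: [15, 28, 35, 48, 61, 71, 78, 87, 93, 99, 106, 115, 132, 149, 156, 162, 169, 176, 198, 206]

Fragment lengths:
  [0,15): 15 bp
  [15,28): 13 bp
  [28,35): 7 bp
  [35,48): 13 bp
  [48,61): 13 bp
  [61,71): 10 bp
  [71,78): 7 bp
  [78,87): 9 bp
  [87,93): 6 bp
  [93,99): 6 bp
  [99,106): 7 bp
  [106,115): 9 bp
  [115,132): 17 bp
  [132,149): 17 bp
  [149,156): 7 bp
  [156,162): 6 bp
  [162,169): 7 bp
  [169,176): 7 bp
  [176,198): 22 bp
  [198,206): 8 bp
  [206,212): 6 bp

[6,6,6,6,7,7,7,7,7,7,8,9,9,10,13,13,13,15,17,17,22]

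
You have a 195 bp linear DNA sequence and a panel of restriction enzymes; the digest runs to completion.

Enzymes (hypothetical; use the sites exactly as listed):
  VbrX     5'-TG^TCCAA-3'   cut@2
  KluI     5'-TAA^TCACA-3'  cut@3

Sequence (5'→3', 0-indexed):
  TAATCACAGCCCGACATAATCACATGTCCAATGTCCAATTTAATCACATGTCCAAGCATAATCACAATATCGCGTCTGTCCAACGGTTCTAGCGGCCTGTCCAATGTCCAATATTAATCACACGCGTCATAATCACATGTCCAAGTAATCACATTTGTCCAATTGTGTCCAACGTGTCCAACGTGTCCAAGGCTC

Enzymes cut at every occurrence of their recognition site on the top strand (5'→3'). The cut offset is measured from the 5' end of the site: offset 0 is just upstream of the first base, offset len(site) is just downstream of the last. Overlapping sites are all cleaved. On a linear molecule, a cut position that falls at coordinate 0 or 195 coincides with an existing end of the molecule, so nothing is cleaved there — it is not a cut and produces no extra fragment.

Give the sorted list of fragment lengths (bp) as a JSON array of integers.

[3,7,7,7,7,7,9,9,9,9,10,10,10,11,11,15,16,17,21]

Scan for sites:
  VbrX TGTCCAA/2: at [24, 31, 48, 76, 97, 104, 137, 155, 165, 174, 183] ⇒ [26, 33, 50, 78, 99, 106, 139, 157, 167, 176, 185]
  KluI TAATCACA/3: at [0, 16, 40, 58, 114, 129, 145] ⇒ [3, 19, 43, 61, 117, 132, 148]

Pooled cuts: [3, 19, 26, 33, 43, 50, 61, 78, 99, 106, 117, 132, 139, 148, 157, 167, 176, 185]

Fragments:
  [0,3): 3 bp
  [3,19): 16 bp
  [19,26): 7 bp
  [26,33): 7 bp
  [33,43): 10 bp
  [43,50): 7 bp
  [50,61): 11 bp
  [61,78): 17 bp
  [78,99): 21 bp
  [99,106): 7 bp
  [106,117): 11 bp
  [117,132): 15 bp
  [132,139): 7 bp
  [139,148): 9 bp
  [148,157): 9 bp
  [157,167): 10 bp
  [167,176): 9 bp
  [176,185): 9 bp
  [185,195): 10 bp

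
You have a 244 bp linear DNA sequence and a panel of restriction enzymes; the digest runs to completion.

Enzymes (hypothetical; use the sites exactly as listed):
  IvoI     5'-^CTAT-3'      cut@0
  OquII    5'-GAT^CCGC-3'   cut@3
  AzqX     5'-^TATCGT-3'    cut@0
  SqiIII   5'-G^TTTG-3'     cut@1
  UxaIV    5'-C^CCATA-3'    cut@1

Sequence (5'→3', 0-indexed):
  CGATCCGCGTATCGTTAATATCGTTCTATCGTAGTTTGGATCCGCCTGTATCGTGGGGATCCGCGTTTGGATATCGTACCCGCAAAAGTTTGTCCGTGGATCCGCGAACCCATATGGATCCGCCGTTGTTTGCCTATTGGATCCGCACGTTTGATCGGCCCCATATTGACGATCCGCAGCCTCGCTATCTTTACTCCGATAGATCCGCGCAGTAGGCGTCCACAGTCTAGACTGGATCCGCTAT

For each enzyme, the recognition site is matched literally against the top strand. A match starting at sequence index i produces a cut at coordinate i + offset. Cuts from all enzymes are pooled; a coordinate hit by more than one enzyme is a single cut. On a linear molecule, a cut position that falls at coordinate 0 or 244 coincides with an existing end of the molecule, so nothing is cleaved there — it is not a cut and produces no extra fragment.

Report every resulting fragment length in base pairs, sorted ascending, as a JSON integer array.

Per-enzyme occurrences:
  IvoI CTAT/0: at [25, 133, 184, 240] ⇒ [25, 133, 184, 240]
  OquII GATCCGC/3: at [1, 38, 57, 98, 116, 139, 170, 201, 234] ⇒ [4, 41, 60, 101, 119, 142, 173, 204, 237]
  AzqX TATCGT/0: at [9, 18, 26, 48, 71] ⇒ [9, 18, 26, 48, 71]
  SqiIII GTTTG/1: at [33, 64, 87, 127, 148] ⇒ [34, 65, 88, 128, 149]
  UxaIV CCCATA/1: at [108, 159] ⇒ [109, 160]

All cut coordinates (distinct, sorted): [4, 9, 18, 25, 26, 34, 41, 48, 60, 65, 71, 88, 101, 109, 119, 128, 133, 142, 149, 160, 173, 184, 204, 237, 240]

Fragment lengths:
  [0,4): 4 bp
  [4,9): 5 bp
  [9,18): 9 bp
  [18,25): 7 bp
  [25,26): 1 bp
  [26,34): 8 bp
  [34,41): 7 bp
  [41,48): 7 bp
  [48,60): 12 bp
  [60,65): 5 bp
  [65,71): 6 bp
  [71,88): 17 bp
  [88,101): 13 bp
  [101,109): 8 bp
  [109,119): 10 bp
  [119,128): 9 bp
  [128,133): 5 bp
  [133,142): 9 bp
  [142,149): 7 bp
  [149,160): 11 bp
  [160,173): 13 bp
  [173,184): 11 bp
  [184,204): 20 bp
  [204,237): 33 bp
  [237,240): 3 bp
  [240,244): 4 bp

[1,3,4,4,5,5,5,6,7,7,7,7,8,8,9,9,9,10,11,11,12,13,13,17,20,33]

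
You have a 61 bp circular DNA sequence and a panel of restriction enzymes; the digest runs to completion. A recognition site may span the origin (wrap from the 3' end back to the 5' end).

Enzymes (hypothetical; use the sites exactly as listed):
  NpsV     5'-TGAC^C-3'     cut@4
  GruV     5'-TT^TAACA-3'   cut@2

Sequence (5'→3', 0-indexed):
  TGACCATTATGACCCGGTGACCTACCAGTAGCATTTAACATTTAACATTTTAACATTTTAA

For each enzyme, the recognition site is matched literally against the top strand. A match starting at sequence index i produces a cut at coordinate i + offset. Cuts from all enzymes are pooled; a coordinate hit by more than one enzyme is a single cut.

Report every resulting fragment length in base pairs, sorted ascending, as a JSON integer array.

[7,8,8,9,14,15]

Scan for sites:
  NpsV (TGACC, off=4): starts [0, 9, 17] → cuts [4, 13, 21]
  GruV (TTTAACA, off=2): starts [33, 40, 48] → cuts [35, 42, 50]

All cut coordinates (distinct, sorted): [4, 13, 21, 35, 42, 50]

Fragments:
  4→13: 9 bp
  13→21: 8 bp
  21→35: 14 bp
  35→42: 7 bp
  42→50: 8 bp
  50→4 (wrap): 61-50+4 = 15 bp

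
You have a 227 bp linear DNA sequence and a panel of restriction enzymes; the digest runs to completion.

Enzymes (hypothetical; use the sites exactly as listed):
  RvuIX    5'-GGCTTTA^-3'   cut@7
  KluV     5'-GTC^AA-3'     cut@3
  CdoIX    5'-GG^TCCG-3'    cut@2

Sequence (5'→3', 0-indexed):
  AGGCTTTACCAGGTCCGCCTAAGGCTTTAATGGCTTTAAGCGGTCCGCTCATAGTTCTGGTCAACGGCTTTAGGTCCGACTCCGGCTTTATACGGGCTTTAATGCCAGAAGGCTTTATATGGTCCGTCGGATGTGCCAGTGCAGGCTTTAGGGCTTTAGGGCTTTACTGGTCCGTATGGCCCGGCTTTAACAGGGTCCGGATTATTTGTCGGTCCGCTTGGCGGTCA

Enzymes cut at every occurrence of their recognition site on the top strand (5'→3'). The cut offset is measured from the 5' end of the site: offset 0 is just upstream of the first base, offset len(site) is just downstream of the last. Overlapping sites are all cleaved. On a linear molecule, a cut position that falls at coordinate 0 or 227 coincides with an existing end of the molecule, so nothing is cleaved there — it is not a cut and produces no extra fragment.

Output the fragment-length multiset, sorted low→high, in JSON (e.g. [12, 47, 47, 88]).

[2,4,5,5,5,6,8,8,8,9,10,11,15,16,16,16,17,19,19,28]

Per-enzyme occurrences:
  RvuIX (GGCTTTA, off=7): starts [1, 22, 31, 65, 83, 94, 110, 143, 151, 159, 182] → cuts [8, 29, 38, 72, 90, 101, 117, 150, 158, 166, 189]
  KluV (GTCAA, off=3): starts [59] → cuts [62]
  CdoIX (GGTCCG, off=2): starts [11, 41, 72, 120, 168, 193, 210] → cuts [13, 43, 74, 122, 170, 195, 212]

All cut coordinates (distinct, sorted): [8, 13, 29, 38, 43, 62, 72, 74, 90, 101, 117, 122, 150, 158, 166, 170, 189, 195, 212]

Fragments:
  [0,8): 8 bp
  [8,13): 5 bp
  [13,29): 16 bp
  [29,38): 9 bp
  [38,43): 5 bp
  [43,62): 19 bp
  [62,72): 10 bp
  [72,74): 2 bp
  [74,90): 16 bp
  [90,101): 11 bp
  [101,117): 16 bp
  [117,122): 5 bp
  [122,150): 28 bp
  [150,158): 8 bp
  [158,166): 8 bp
  [166,170): 4 bp
  [170,189): 19 bp
  [189,195): 6 bp
  [195,212): 17 bp
  [212,227): 15 bp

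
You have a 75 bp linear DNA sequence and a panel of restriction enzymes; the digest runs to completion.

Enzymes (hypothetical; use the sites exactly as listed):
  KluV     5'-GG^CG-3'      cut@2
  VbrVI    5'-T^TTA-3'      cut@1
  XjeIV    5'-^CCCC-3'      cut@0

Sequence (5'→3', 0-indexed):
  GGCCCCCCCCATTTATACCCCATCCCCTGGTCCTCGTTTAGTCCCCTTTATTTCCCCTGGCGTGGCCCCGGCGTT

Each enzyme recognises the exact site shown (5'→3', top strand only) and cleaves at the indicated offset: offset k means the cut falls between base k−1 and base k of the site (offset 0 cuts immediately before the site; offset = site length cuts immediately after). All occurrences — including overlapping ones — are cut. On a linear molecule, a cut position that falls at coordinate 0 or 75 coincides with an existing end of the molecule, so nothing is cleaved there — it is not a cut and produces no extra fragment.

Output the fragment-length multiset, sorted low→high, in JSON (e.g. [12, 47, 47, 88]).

[1,1,1,1,2,4,5,5,5,5,6,6,6,6,7,14]

Site scan:
  KluV GGCG/2: at [58, 69] ⇒ [60, 71]
  VbrVI TTTA/1: at [11, 36, 46] ⇒ [12, 37, 47]
  XjeIV CCCC/0: at [2, 3, 4, 5, 6, 17, 23, 42, 53, 65] ⇒ [2, 3, 4, 5, 6, 17, 23, 42, 53, 65]

Pooled cuts: [2, 3, 4, 5, 6, 12, 17, 23, 37, 42, 47, 53, 60, 65, 71]

Fragment lengths:
  [0,2): 2 bp
  [2,3): 1 bp
  [3,4): 1 bp
  [4,5): 1 bp
  [5,6): 1 bp
  [6,12): 6 bp
  [12,17): 5 bp
  [17,23): 6 bp
  [23,37): 14 bp
  [37,42): 5 bp
  [42,47): 5 bp
  [47,53): 6 bp
  [53,60): 7 bp
  [60,65): 5 bp
  [65,71): 6 bp
  [71,75): 4 bp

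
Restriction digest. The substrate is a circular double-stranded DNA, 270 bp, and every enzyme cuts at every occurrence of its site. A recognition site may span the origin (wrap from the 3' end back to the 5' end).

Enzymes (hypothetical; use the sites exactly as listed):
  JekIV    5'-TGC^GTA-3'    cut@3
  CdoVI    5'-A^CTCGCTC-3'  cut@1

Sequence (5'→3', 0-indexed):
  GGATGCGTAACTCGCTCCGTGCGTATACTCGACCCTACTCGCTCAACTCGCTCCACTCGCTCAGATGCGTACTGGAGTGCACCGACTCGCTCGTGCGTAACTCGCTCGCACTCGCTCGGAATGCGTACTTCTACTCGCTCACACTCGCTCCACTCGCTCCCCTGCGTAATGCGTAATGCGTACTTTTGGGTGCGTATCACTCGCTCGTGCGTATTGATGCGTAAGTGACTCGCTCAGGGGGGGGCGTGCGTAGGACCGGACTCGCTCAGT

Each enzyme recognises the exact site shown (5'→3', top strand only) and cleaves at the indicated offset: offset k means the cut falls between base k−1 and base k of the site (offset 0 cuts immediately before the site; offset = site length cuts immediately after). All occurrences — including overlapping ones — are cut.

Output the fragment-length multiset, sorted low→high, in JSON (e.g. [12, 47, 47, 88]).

Site scan:
  JekIV TGCGTA/3: at [3, 19, 65, 93, 121, 162, 169, 176, 190, 207, 217, 246] ⇒ [6, 22, 68, 96, 124, 165, 172, 179, 193, 210, 220, 249]
  CdoVI ACTCGCTC/1: at [9, 36, 45, 54, 84, 99, 109, 132, 142, 151, 198, 227, 259] ⇒ [10, 37, 46, 55, 85, 100, 110, 133, 143, 152, 199, 228, 260]

All cut coordinates (distinct, sorted): [6, 10, 22, 37, 46, 55, 68, 85, 96, 100, 110, 124, 133, 143, 152, 165, 172, 179, 193, 199, 210, 220, 228, 249, 260]

Fragment lengths:
  6→10: 4 bp
  10→22: 12 bp
  22→37: 15 bp
  37→46: 9 bp
  46→55: 9 bp
  55→68: 13 bp
  68→85: 17 bp
  85→96: 11 bp
  96→100: 4 bp
  100→110: 10 bp
  110→124: 14 bp
  124→133: 9 bp
  133→143: 10 bp
  143→152: 9 bp
  152→165: 13 bp
  165→172: 7 bp
  172→179: 7 bp
  179→193: 14 bp
  193→199: 6 bp
  199→210: 11 bp
  210→220: 10 bp
  220→228: 8 bp
  228→249: 21 bp
  249→260: 11 bp
  260→6 (wrap): 270-260+6 = 16 bp

[4,4,6,7,7,8,9,9,9,9,10,10,10,11,11,11,12,13,13,14,14,15,16,17,21]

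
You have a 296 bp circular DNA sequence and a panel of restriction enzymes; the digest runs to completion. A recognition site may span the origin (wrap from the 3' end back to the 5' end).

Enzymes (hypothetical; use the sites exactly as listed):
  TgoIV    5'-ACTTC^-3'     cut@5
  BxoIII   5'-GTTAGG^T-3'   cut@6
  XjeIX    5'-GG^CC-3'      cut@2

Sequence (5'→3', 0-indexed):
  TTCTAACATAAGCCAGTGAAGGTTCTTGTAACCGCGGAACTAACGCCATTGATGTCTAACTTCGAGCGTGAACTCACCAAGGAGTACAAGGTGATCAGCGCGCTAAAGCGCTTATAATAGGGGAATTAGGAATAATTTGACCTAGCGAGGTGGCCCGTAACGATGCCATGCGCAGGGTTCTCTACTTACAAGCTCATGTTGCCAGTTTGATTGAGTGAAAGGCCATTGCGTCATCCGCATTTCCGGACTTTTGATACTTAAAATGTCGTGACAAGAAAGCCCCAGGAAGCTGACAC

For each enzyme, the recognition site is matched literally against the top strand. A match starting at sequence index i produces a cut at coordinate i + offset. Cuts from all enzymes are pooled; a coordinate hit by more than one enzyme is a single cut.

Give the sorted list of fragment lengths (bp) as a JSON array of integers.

[60,69,77,90]

Scan for sites:
  TgoIV ACTTC/5: at [58, 294] ⇒ [3, 63]
  BxoIII (GTTAGGT, off=6): no sites
  XjeIX GGCC/2: at [151, 220] ⇒ [153, 222]

All cut coordinates (distinct, sorted): [3, 63, 153, 222]

Fragment lengths:
  3→63: 60 bp
  63→153: 90 bp
  153→222: 69 bp
  222→3 (wrap): 296-222+3 = 77 bp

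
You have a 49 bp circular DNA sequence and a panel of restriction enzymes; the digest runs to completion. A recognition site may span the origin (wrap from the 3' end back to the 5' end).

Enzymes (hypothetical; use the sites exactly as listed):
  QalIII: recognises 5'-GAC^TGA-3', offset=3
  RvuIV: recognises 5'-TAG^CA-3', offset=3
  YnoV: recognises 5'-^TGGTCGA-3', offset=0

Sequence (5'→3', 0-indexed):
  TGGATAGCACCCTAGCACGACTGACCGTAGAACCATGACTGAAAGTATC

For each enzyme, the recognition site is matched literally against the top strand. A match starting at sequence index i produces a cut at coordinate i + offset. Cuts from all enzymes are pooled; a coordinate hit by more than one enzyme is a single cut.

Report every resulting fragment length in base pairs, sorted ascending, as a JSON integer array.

Per-enzyme occurrences:
  QalIII (GACTGA, off=3): starts [18, 36] → cuts [21, 39]
  RvuIV (TAGCA, off=3): starts [4, 12] → cuts [7, 15]
  YnoV (TGGTCGA, off=0): no sites

Pooled cuts: [7, 15, 21, 39]

Fragments:
  7→15: 8 bp
  15→21: 6 bp
  21→39: 18 bp
  39→7 (wrap): 49-39+7 = 17 bp

[6,8,17,18]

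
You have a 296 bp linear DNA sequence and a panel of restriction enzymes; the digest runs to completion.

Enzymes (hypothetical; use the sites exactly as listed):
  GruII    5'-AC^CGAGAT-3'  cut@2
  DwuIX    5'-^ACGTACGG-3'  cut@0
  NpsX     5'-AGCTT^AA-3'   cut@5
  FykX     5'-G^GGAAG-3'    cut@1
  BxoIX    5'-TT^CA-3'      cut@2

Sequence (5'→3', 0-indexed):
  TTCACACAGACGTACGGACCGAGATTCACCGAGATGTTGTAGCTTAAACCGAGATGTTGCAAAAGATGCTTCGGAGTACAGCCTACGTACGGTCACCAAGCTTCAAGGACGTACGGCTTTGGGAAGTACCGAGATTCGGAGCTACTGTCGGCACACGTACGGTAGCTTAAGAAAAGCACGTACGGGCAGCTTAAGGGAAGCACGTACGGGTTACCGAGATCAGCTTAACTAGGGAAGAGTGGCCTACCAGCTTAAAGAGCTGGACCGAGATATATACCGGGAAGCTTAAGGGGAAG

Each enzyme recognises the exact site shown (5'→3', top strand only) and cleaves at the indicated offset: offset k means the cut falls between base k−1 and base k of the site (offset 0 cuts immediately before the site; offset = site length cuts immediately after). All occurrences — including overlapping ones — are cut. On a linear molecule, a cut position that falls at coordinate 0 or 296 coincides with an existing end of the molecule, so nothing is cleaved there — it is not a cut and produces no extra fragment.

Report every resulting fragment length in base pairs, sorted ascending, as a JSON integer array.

[2,3,3,4,4,5,5,6,6,7,7,8,8,9,10,12,12,13,13,14,14,15,16,19,21,25,35]

Per-enzyme occurrences:
  GruII ACCGAGAT/2: at [17, 27, 47, 127, 212, 263] ⇒ [19, 29, 49, 129, 214, 265]
  DwuIX ACGTACGG/0: at [9, 84, 108, 154, 177, 201] ⇒ [9, 84, 108, 154, 177, 201]
  NpsX AGCTTAA/5: at [40, 163, 187, 221, 248, 282] ⇒ [45, 168, 192, 226, 253, 287]
  FykX GGGAAG/1: at [120, 194, 231, 278, 290] ⇒ [121, 195, 232, 279, 291]
  BxoIX TTCA/2: at [0, 24, 101] ⇒ [2, 26, 103]

Pooled cuts: [2, 9, 19, 26, 29, 45, 49, 84, 103, 108, 121, 129, 154, 168, 177, 192, 195, 201, 214, 226, 232, 253, 265, 279, 287, 291]

Fragments:
  [0,2): 2 bp
  [2,9): 7 bp
  [9,19): 10 bp
  [19,26): 7 bp
  [26,29): 3 bp
  [29,45): 16 bp
  [45,49): 4 bp
  [49,84): 35 bp
  [84,103): 19 bp
  [103,108): 5 bp
  [108,121): 13 bp
  [121,129): 8 bp
  [129,154): 25 bp
  [154,168): 14 bp
  [168,177): 9 bp
  [177,192): 15 bp
  [192,195): 3 bp
  [195,201): 6 bp
  [201,214): 13 bp
  [214,226): 12 bp
  [226,232): 6 bp
  [232,253): 21 bp
  [253,265): 12 bp
  [265,279): 14 bp
  [279,287): 8 bp
  [287,291): 4 bp
  [291,296): 5 bp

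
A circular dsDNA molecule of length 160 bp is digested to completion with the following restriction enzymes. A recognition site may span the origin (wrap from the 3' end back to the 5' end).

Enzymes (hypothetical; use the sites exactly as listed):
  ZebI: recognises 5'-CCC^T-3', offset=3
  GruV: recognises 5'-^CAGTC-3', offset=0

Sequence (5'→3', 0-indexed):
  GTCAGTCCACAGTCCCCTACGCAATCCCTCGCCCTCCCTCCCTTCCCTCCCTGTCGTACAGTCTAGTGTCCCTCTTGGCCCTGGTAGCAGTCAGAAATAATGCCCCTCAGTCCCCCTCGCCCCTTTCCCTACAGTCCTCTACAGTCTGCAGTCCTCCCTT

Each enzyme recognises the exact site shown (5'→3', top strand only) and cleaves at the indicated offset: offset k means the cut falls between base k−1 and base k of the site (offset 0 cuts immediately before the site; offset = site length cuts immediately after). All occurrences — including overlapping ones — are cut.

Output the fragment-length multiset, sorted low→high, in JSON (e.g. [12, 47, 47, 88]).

[1,2,4,4,4,4,5,6,6,6,7,7,7,7,8,9,9,10,10,11,14,19]

Per-enzyme occurrences:
  ZebI CCCT/3: at [14, 25, 31, 35, 39, 44, 48, 69, 78, 103, 113, 120, 126, 155] ⇒ [17, 28, 34, 38, 42, 47, 51, 72, 81, 106, 116, 123, 129, 158]
  GruV CAGTC/0: at [2, 9, 58, 87, 107, 131, 141, 148] ⇒ [2, 9, 58, 87, 107, 131, 141, 148]

All cut coordinates (distinct, sorted): [2, 9, 17, 28, 34, 38, 42, 47, 51, 58, 72, 81, 87, 106, 107, 116, 123, 129, 131, 141, 148, 158]

Fragment lengths:
  2→9: 7 bp
  9→17: 8 bp
  17→28: 11 bp
  28→34: 6 bp
  34→38: 4 bp
  38→42: 4 bp
  42→47: 5 bp
  47→51: 4 bp
  51→58: 7 bp
  58→72: 14 bp
  72→81: 9 bp
  81→87: 6 bp
  87→106: 19 bp
  106→107: 1 bp
  107→116: 9 bp
  116→123: 7 bp
  123→129: 6 bp
  129→131: 2 bp
  131→141: 10 bp
  141→148: 7 bp
  148→158: 10 bp
  158→2 (wrap): 160-158+2 = 4 bp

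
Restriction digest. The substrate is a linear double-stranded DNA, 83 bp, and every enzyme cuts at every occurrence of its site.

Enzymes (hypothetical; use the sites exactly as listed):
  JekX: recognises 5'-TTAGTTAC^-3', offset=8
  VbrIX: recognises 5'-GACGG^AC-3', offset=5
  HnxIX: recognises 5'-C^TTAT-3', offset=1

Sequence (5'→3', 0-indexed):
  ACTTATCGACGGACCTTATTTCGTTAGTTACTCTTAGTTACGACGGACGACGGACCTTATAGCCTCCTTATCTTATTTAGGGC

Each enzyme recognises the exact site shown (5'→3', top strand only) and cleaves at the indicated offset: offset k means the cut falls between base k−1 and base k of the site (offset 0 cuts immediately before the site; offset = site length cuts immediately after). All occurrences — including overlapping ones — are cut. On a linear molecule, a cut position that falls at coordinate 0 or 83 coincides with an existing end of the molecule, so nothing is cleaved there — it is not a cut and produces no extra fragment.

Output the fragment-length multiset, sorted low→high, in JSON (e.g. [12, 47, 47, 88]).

Site scan:
  JekX TTAGTTAC/8: at [23, 33] ⇒ [31, 41]
  VbrIX GACGGAC/5: at [7, 41, 48] ⇒ [12, 46, 53]
  HnxIX CTTAT/1: at [1, 14, 55, 66, 71] ⇒ [2, 15, 56, 67, 72]

All cut coordinates (distinct, sorted): [2, 12, 15, 31, 41, 46, 53, 56, 67, 72]

Fragments:
  [0,2): 2 bp
  [2,12): 10 bp
  [12,15): 3 bp
  [15,31): 16 bp
  [31,41): 10 bp
  [41,46): 5 bp
  [46,53): 7 bp
  [53,56): 3 bp
  [56,67): 11 bp
  [67,72): 5 bp
  [72,83): 11 bp

[2,3,3,5,5,7,10,10,11,11,16]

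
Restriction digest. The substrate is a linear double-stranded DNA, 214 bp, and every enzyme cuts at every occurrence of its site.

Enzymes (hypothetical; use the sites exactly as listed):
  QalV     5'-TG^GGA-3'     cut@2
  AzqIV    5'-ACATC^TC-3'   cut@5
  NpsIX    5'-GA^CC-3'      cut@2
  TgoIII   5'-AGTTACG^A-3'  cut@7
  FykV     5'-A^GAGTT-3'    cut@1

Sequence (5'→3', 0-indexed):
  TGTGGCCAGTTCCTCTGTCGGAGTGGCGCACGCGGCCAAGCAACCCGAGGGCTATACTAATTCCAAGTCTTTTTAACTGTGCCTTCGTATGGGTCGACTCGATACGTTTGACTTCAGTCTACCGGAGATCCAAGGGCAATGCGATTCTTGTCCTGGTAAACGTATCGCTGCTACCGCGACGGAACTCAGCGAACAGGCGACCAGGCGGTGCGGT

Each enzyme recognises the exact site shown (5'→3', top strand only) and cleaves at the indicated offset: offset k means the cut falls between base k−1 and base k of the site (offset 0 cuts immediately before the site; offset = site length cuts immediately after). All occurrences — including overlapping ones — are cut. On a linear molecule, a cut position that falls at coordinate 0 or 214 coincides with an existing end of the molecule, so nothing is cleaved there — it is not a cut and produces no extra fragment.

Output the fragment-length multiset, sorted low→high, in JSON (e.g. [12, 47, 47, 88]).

[14,200]

Site scan:
  QalV (TGGGA, off=2): no sites
  AzqIV (ACATCTC, off=5): no sites
  NpsIX GACC/2: at [198] ⇒ [200]
  TgoIII (AGTTACGA, off=7): no sites
  FykV (AGAGTT, off=1): no sites

All cut coordinates (distinct, sorted): [200]

Fragment lengths:
  [0,200): 200 bp
  [200,214): 14 bp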